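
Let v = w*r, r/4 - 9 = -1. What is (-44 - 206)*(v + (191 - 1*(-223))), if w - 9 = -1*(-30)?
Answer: -415500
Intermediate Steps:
r = 32 (r = 36 + 4*(-1) = 36 - 4 = 32)
w = 39 (w = 9 - 1*(-30) = 9 + 30 = 39)
v = 1248 (v = 39*32 = 1248)
(-44 - 206)*(v + (191 - 1*(-223))) = (-44 - 206)*(1248 + (191 - 1*(-223))) = -250*(1248 + (191 + 223)) = -250*(1248 + 414) = -250*1662 = -415500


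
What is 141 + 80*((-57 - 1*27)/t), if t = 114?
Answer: 1559/19 ≈ 82.053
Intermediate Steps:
141 + 80*((-57 - 1*27)/t) = 141 + 80*((-57 - 1*27)/114) = 141 + 80*((-57 - 27)*(1/114)) = 141 + 80*(-84*1/114) = 141 + 80*(-14/19) = 141 - 1120/19 = 1559/19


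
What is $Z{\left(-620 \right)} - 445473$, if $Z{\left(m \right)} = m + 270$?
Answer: $-445823$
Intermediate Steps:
$Z{\left(m \right)} = 270 + m$
$Z{\left(-620 \right)} - 445473 = \left(270 - 620\right) - 445473 = -350 - 445473 = -445823$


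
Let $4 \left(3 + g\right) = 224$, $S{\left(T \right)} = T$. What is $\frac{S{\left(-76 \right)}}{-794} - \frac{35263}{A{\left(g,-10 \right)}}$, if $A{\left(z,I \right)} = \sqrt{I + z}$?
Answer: $\frac{38}{397} - \frac{35263 \sqrt{43}}{43} \approx -5377.5$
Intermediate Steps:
$g = 53$ ($g = -3 + \frac{1}{4} \cdot 224 = -3 + 56 = 53$)
$\frac{S{\left(-76 \right)}}{-794} - \frac{35263}{A{\left(g,-10 \right)}} = - \frac{76}{-794} - \frac{35263}{\sqrt{-10 + 53}} = \left(-76\right) \left(- \frac{1}{794}\right) - \frac{35263}{\sqrt{43}} = \frac{38}{397} - 35263 \frac{\sqrt{43}}{43} = \frac{38}{397} - \frac{35263 \sqrt{43}}{43}$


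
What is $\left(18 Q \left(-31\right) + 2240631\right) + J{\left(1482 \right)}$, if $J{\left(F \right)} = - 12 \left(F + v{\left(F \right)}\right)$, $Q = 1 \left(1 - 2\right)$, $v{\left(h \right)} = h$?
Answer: $2205621$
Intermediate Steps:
$Q = -1$ ($Q = 1 \left(-1\right) = -1$)
$J{\left(F \right)} = - 24 F$ ($J{\left(F \right)} = - 12 \left(F + F\right) = - 12 \cdot 2 F = - 24 F$)
$\left(18 Q \left(-31\right) + 2240631\right) + J{\left(1482 \right)} = \left(18 \left(-1\right) \left(-31\right) + 2240631\right) - 35568 = \left(\left(-18\right) \left(-31\right) + 2240631\right) - 35568 = \left(558 + 2240631\right) - 35568 = 2241189 - 35568 = 2205621$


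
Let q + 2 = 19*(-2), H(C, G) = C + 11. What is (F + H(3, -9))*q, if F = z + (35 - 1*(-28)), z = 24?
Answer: -4040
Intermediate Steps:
H(C, G) = 11 + C
q = -40 (q = -2 + 19*(-2) = -2 - 38 = -40)
F = 87 (F = 24 + (35 - 1*(-28)) = 24 + (35 + 28) = 24 + 63 = 87)
(F + H(3, -9))*q = (87 + (11 + 3))*(-40) = (87 + 14)*(-40) = 101*(-40) = -4040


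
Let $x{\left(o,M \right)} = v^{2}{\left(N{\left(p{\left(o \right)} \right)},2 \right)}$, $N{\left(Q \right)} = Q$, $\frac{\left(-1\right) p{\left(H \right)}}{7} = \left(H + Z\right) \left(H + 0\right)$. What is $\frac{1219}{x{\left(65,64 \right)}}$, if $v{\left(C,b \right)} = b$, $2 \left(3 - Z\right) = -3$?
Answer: $\frac{1219}{4} \approx 304.75$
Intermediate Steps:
$Z = \frac{9}{2}$ ($Z = 3 - - \frac{3}{2} = 3 + \frac{3}{2} = \frac{9}{2} \approx 4.5$)
$p{\left(H \right)} = - 7 H \left(\frac{9}{2} + H\right)$ ($p{\left(H \right)} = - 7 \left(H + \frac{9}{2}\right) \left(H + 0\right) = - 7 \left(\frac{9}{2} + H\right) H = - 7 H \left(\frac{9}{2} + H\right)$)
$x{\left(o,M \right)} = 4$ ($x{\left(o,M \right)} = 2^{2} = 4$)
$\frac{1219}{x{\left(65,64 \right)}} = \frac{1219}{4}$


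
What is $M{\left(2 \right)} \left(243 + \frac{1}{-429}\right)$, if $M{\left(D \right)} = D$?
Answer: $\frac{208492}{429} \approx 486.0$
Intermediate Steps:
$M{\left(2 \right)} \left(243 + \frac{1}{-429}\right) = 2 \left(243 + \frac{1}{-429}\right) = 2 \left(243 - \frac{1}{429}\right) = 2 \cdot \frac{104246}{429} = \frac{208492}{429}$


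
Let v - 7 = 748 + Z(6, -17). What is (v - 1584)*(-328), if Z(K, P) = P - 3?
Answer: 278472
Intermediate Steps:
Z(K, P) = -3 + P
v = 735 (v = 7 + (748 + (-3 - 17)) = 7 + (748 - 20) = 7 + 728 = 735)
(v - 1584)*(-328) = (735 - 1584)*(-328) = -849*(-328) = 278472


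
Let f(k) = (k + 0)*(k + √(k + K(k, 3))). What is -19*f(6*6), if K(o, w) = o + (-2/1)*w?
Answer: -24624 - 684*√66 ≈ -30181.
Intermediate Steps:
K(o, w) = o - 2*w (K(o, w) = o + (-2*1)*w = o - 2*w)
f(k) = k*(k + √(-6 + 2*k)) (f(k) = (k + 0)*(k + √(k + (k - 2*3))) = k*(k + √(k + (k - 6))) = k*(k + √(k + (-6 + k))) = k*(k + √(-6 + 2*k)))
-19*f(6*6) = -19*6*6*(6*6 + √(-6 + 2*(6*6))) = -684*(36 + √(-6 + 2*36)) = -684*(36 + √(-6 + 72)) = -684*(36 + √66) = -19*(1296 + 36*√66) = -24624 - 684*√66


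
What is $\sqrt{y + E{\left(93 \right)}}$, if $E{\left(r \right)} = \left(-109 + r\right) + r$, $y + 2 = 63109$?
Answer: $4 \sqrt{3949} \approx 251.36$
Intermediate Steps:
$y = 63107$ ($y = -2 + 63109 = 63107$)
$E{\left(r \right)} = -109 + 2 r$
$\sqrt{y + E{\left(93 \right)}} = \sqrt{63107 + \left(-109 + 2 \cdot 93\right)} = \sqrt{63107 + \left(-109 + 186\right)} = \sqrt{63107 + 77} = \sqrt{63184} = 4 \sqrt{3949}$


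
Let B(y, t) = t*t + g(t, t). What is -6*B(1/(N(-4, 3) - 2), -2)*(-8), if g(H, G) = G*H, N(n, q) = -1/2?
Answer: 384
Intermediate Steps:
N(n, q) = -½ (N(n, q) = -1*½ = -½)
B(y, t) = 2*t² (B(y, t) = t*t + t*t = t² + t² = 2*t²)
-6*B(1/(N(-4, 3) - 2), -2)*(-8) = -12*(-2)²*(-8) = -12*4*(-8) = -6*8*(-8) = -48*(-8) = 384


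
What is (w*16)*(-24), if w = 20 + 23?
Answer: -16512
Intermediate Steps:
w = 43
(w*16)*(-24) = (43*16)*(-24) = 688*(-24) = -16512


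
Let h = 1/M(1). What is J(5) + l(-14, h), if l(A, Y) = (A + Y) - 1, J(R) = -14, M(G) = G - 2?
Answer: -30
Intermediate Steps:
M(G) = -2 + G
h = -1 (h = 1/(-2 + 1) = 1/(-1) = -1)
l(A, Y) = -1 + A + Y
J(5) + l(-14, h) = -14 + (-1 - 14 - 1) = -14 - 16 = -30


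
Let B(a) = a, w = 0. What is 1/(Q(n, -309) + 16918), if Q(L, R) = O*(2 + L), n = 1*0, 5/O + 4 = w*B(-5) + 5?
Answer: 1/16928 ≈ 5.9074e-5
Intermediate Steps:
O = 5 (O = 5/(-4 + (0*(-5) + 5)) = 5/(-4 + (0 + 5)) = 5/(-4 + 5) = 5/1 = 5*1 = 5)
n = 0
Q(L, R) = 10 + 5*L (Q(L, R) = 5*(2 + L) = 10 + 5*L)
1/(Q(n, -309) + 16918) = 1/((10 + 5*0) + 16918) = 1/((10 + 0) + 16918) = 1/(10 + 16918) = 1/16928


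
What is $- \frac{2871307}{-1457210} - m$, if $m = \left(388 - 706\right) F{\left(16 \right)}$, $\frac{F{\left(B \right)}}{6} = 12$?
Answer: $\frac{33367151467}{1457210} \approx 22898.0$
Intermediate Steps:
$F{\left(B \right)} = 72$ ($F{\left(B \right)} = 6 \cdot 12 = 72$)
$m = -22896$ ($m = \left(388 - 706\right) 72 = \left(-318\right) 72 = -22896$)
$- \frac{2871307}{-1457210} - m = - \frac{2871307}{-1457210} - -22896 = \left(-2871307\right) \left(- \frac{1}{1457210}\right) + 22896 = \frac{2871307}{1457210} + 22896 = \frac{33367151467}{1457210}$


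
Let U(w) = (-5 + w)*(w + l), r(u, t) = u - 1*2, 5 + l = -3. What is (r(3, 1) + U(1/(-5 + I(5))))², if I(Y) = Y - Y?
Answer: 1190281/625 ≈ 1904.4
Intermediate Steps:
l = -8 (l = -5 - 3 = -8)
I(Y) = 0
r(u, t) = -2 + u (r(u, t) = u - 2 = -2 + u)
U(w) = (-8 + w)*(-5 + w) (U(w) = (-5 + w)*(w - 8) = (-5 + w)*(-8 + w) = (-8 + w)*(-5 + w))
(r(3, 1) + U(1/(-5 + I(5))))² = ((-2 + 3) + (40 + (1/(-5 + 0))² - 13/(-5 + 0)))² = (1 + (40 + (1/(-5))² - 13/(-5)))² = (1 + (40 + (-⅕)² - 13*(-⅕)))² = (1 + (40 + 1/25 + 13/5))² = (1 + 1066/25)² = (1091/25)² = 1190281/625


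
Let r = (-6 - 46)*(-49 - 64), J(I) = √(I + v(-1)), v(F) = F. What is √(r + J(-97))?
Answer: √(5876 + 7*I*√2) ≈ 76.655 + 0.0646*I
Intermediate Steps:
J(I) = √(-1 + I) (J(I) = √(I - 1) = √(-1 + I))
r = 5876 (r = -52*(-113) = 5876)
√(r + J(-97)) = √(5876 + √(-1 - 97)) = √(5876 + √(-98)) = √(5876 + 7*I*√2)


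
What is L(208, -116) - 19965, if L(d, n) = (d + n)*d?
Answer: -829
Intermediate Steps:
L(d, n) = d*(d + n)
L(208, -116) - 19965 = 208*(208 - 116) - 19965 = 208*92 - 19965 = 19136 - 19965 = -829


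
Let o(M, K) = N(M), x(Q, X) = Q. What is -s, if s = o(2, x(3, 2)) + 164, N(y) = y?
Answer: -166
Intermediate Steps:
o(M, K) = M
s = 166 (s = 2 + 164 = 166)
-s = -1*166 = -166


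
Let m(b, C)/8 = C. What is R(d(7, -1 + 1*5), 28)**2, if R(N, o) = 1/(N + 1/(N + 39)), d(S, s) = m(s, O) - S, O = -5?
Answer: 64/142129 ≈ 0.00045029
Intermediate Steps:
m(b, C) = 8*C
d(S, s) = -40 - S (d(S, s) = 8*(-5) - S = -40 - S)
R(N, o) = 1/(N + 1/(39 + N))
R(d(7, -1 + 1*5), 28)**2 = ((39 + (-40 - 1*7))/(1 + (-40 - 1*7)**2 + 39*(-40 - 1*7)))**2 = ((39 + (-40 - 7))/(1 + (-40 - 7)**2 + 39*(-40 - 7)))**2 = ((39 - 47)/(1 + (-47)**2 + 39*(-47)))**2 = (-8/(1 + 2209 - 1833))**2 = (-8/377)**2 = 64/142129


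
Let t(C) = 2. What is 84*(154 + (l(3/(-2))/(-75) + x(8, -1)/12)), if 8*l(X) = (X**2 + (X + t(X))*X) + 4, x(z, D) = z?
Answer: 1299123/100 ≈ 12991.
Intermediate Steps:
l(X) = 1/2 + X**2/8 + X*(2 + X)/8 (l(X) = ((X**2 + (X + 2)*X) + 4)/8 = ((X**2 + (2 + X)*X) + 4)/8 = ((X**2 + X*(2 + X)) + 4)/8 = (4 + X**2 + X*(2 + X))/8 = 1/2 + X**2/8 + X*(2 + X)/8)
84*(154 + (l(3/(-2))/(-75) + x(8, -1)/12)) = 84*(154 + ((1/2 + (3/(-2))/4 + (3/(-2))**2/4)/(-75) + 8/12)) = 84*(154 + ((1/2 + (3*(-1/2))/4 + (3*(-1/2))**2/4)*(-1/75) + 8*(1/12))) = 84*(154 + ((1/2 + (1/4)*(-3/2) + (-3/2)**2/4)*(-1/75) + 2/3)) = 84*(154 + ((1/2 - 3/8 + (1/4)*(9/4))*(-1/75) + 2/3)) = 84*(154 + ((1/2 - 3/8 + 9/16)*(-1/75) + 2/3)) = 84*(154 + ((11/16)*(-1/75) + 2/3)) = 84*(154 + (-11/1200 + 2/3)) = 84*(154 + 263/400) = 84*(61863/400) = 1299123/100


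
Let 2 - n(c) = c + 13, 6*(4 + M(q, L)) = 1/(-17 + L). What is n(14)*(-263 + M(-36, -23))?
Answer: 320405/48 ≈ 6675.1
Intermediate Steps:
M(q, L) = -4 + 1/(6*(-17 + L))
n(c) = -11 - c (n(c) = 2 - (c + 13) = 2 - (13 + c) = 2 + (-13 - c) = -11 - c)
n(14)*(-263 + M(-36, -23)) = (-11 - 1*14)*(-263 + (409 - 24*(-23))/(6*(-17 - 23))) = (-11 - 14)*(-263 + (⅙)*(409 + 552)/(-40)) = -25*(-263 + (⅙)*(-1/40)*961) = -25*(-263 - 961/240) = -25*(-64081/240) = 320405/48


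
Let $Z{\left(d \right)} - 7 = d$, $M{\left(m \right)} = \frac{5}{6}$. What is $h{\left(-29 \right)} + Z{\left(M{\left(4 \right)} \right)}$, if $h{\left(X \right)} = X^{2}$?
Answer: $\frac{5093}{6} \approx 848.83$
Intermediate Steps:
$M{\left(m \right)} = \frac{5}{6}$ ($M{\left(m \right)} = 5 \cdot \frac{1}{6} = \frac{5}{6}$)
$Z{\left(d \right)} = 7 + d$
$h{\left(-29 \right)} + Z{\left(M{\left(4 \right)} \right)} = \left(-29\right)^{2} + \left(7 + \frac{5}{6}\right) = 841 + \frac{47}{6} = \frac{5093}{6}$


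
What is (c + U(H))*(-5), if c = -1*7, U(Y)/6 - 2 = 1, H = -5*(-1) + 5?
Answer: -55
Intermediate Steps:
H = 10 (H = 5 + 5 = 10)
U(Y) = 18 (U(Y) = 12 + 6*1 = 12 + 6 = 18)
c = -7
(c + U(H))*(-5) = (-7 + 18)*(-5) = 11*(-5) = -55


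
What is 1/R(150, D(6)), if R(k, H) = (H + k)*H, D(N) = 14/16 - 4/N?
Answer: 576/18025 ≈ 0.031956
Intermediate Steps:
D(N) = 7/8 - 4/N (D(N) = 14*(1/16) - 4/N = 7/8 - 4/N)
R(k, H) = H*(H + k)
1/R(150, D(6)) = 1/((7/8 - 4/6)*((7/8 - 4/6) + 150)) = 1/((7/8 - 4*⅙)*((7/8 - 4*⅙) + 150)) = 1/((7/8 - ⅔)*((7/8 - ⅔) + 150)) = 1/(5*(5/24 + 150)/24) = 1/((5/24)*(3605/24)) = 1/(18025/576) = 576/18025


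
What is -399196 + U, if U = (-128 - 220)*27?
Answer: -408592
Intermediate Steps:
U = -9396 (U = -348*27 = -9396)
-399196 + U = -399196 - 9396 = -408592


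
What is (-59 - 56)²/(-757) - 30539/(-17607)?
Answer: -209734552/13328499 ≈ -15.736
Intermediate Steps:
(-59 - 56)²/(-757) - 30539/(-17607) = (-115)²*(-1/757) - 30539*(-1/17607) = 13225*(-1/757) + 30539/17607 = -13225/757 + 30539/17607 = -209734552/13328499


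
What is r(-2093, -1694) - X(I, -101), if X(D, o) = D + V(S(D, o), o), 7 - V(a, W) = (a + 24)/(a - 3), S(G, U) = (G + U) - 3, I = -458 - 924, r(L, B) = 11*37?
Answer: 2654860/1489 ≈ 1783.0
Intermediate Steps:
r(L, B) = 407
I = -1382
S(G, U) = -3 + G + U
V(a, W) = 7 - (24 + a)/(-3 + a) (V(a, W) = 7 - (a + 24)/(a - 3) = 7 - (24 + a)/(-3 + a))
X(D, o) = D + 3*(-21 + 2*D + 2*o)/(-6 + D + o) (X(D, o) = D + 3*(-15 + 2*(-3 + D + o))/(-3 + (-3 + D + o)) = D + 3*(-15 + (-6 + 2*D + 2*o))/(-6 + D + o) = D + 3*(-21 + 2*D + 2*o)/(-6 + D + o))
r(-2093, -1694) - X(I, -101) = 407 - (-63 + (-1382)² + 6*(-101) - 1382*(-101))/(-6 - 1382 - 101) = 407 - (-63 + 1909924 - 606 + 139582)/(-1489) = 407 - (-1)*2048837/1489 = 407 - 1*(-2048837/1489) = 407 + 2048837/1489 = 2654860/1489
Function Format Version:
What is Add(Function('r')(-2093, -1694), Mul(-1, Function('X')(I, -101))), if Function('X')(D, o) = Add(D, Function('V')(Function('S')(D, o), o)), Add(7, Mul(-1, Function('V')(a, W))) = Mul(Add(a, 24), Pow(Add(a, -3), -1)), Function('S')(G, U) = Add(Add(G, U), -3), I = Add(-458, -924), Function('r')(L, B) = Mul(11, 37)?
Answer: Rational(2654860, 1489) ≈ 1783.0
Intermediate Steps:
Function('r')(L, B) = 407
I = -1382
Function('S')(G, U) = Add(-3, G, U)
Function('V')(a, W) = Add(7, Mul(-1, Pow(Add(-3, a), -1), Add(24, a))) (Function('V')(a, W) = Add(7, Mul(-1, Mul(Add(a, 24), Pow(Add(a, -3), -1)))) = Add(7, Mul(-1, Mul(Add(24, a), Pow(Add(-3, a), -1)))) = Add(7, Mul(-1, Mul(Pow(Add(-3, a), -1), Add(24, a)))) = Add(7, Mul(-1, Pow(Add(-3, a), -1), Add(24, a))))
Function('X')(D, o) = Add(D, Mul(3, Pow(Add(-6, D, o), -1), Add(-21, Mul(2, D), Mul(2, o)))) (Function('X')(D, o) = Add(D, Mul(3, Pow(Add(-3, Add(-3, D, o)), -1), Add(-15, Mul(2, Add(-3, D, o))))) = Add(D, Mul(3, Pow(Add(-6, D, o), -1), Add(-15, Add(-6, Mul(2, D), Mul(2, o))))) = Add(D, Mul(3, Pow(Add(-6, D, o), -1), Add(-21, Mul(2, D), Mul(2, o)))))
Add(Function('r')(-2093, -1694), Mul(-1, Function('X')(I, -101))) = Add(407, Mul(-1, Mul(Pow(Add(-6, -1382, -101), -1), Add(-63, Pow(-1382, 2), Mul(6, -101), Mul(-1382, -101))))) = Add(407, Mul(-1, Mul(Pow(-1489, -1), Add(-63, 1909924, -606, 139582)))) = Add(407, Mul(-1, Mul(Rational(-1, 1489), 2048837))) = Add(407, Mul(-1, Rational(-2048837, 1489))) = Add(407, Rational(2048837, 1489)) = Rational(2654860, 1489)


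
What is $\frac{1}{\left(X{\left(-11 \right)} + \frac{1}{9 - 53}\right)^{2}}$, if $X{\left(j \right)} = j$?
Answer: $\frac{1936}{235225} \approx 0.0082304$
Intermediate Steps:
$\frac{1}{\left(X{\left(-11 \right)} + \frac{1}{9 - 53}\right)^{2}} = \frac{1}{\left(-11 + \frac{1}{9 - 53}\right)^{2}} = \frac{1}{\left(-11 + \frac{1}{-44}\right)^{2}} = \frac{1}{\left(-11 - \frac{1}{44}\right)^{2}} = \frac{1}{\left(- \frac{485}{44}\right)^{2}} = \frac{1}{\frac{235225}{1936}} = \frac{1936}{235225}$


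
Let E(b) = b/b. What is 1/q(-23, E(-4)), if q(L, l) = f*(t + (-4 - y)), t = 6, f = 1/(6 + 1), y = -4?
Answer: 7/6 ≈ 1.1667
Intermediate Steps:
f = ⅐ (f = 1/7 = ⅐ ≈ 0.14286)
E(b) = 1
q(L, l) = 6/7 (q(L, l) = (6 + (-4 - 1*(-4)))/7 = (6 + (-4 + 4))/7 = (6 + 0)/7 = (⅐)*6 = 6/7)
1/q(-23, E(-4)) = 1/(6/7) = 7/6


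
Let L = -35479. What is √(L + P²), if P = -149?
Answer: I*√13278 ≈ 115.23*I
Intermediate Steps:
√(L + P²) = √(-35479 + (-149)²) = √(-35479 + 22201) = √(-13278) = I*√13278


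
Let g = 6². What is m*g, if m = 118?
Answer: 4248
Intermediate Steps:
g = 36
m*g = 118*36 = 4248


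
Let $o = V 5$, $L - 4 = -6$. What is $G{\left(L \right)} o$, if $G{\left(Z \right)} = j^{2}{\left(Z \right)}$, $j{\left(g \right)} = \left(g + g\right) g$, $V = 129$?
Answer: $41280$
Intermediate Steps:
$j{\left(g \right)} = 2 g^{2}$ ($j{\left(g \right)} = 2 g g = 2 g^{2}$)
$L = -2$ ($L = 4 - 6 = -2$)
$G{\left(Z \right)} = 4 Z^{4}$ ($G{\left(Z \right)} = \left(2 Z^{2}\right)^{2} = 4 Z^{4}$)
$o = 645$ ($o = 129 \cdot 5 = 645$)
$G{\left(L \right)} o = 4 \left(-2\right)^{4} \cdot 645 = 4 \cdot 16 \cdot 645 = 64 \cdot 645 = 41280$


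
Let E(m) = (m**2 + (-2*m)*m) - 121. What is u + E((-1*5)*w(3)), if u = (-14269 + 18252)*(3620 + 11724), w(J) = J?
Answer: 61114806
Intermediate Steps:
u = 61115152 (u = 3983*15344 = 61115152)
E(m) = -121 - m**2 (E(m) = (m**2 - 2*m**2) - 121 = -m**2 - 121 = -121 - m**2)
u + E((-1*5)*w(3)) = 61115152 + (-121 - (-1*5*3)**2) = 61115152 + (-121 - (-5*3)**2) = 61115152 + (-121 - 1*(-15)**2) = 61115152 + (-121 - 1*225) = 61115152 + (-121 - 225) = 61115152 - 346 = 61114806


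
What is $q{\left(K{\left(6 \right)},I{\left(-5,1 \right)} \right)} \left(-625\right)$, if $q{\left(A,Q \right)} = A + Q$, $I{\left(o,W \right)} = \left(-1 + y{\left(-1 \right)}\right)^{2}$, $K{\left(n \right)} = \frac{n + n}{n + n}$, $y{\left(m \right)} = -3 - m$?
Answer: $-6250$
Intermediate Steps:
$K{\left(n \right)} = 1$ ($K{\left(n \right)} = \frac{2 n}{2 n} = 2 n \frac{1}{2 n} = 1$)
$I{\left(o,W \right)} = 9$ ($I{\left(o,W \right)} = \left(-1 - 2\right)^{2} = \left(-3\right)^{2} = 9$)
$q{\left(K{\left(6 \right)},I{\left(-5,1 \right)} \right)} \left(-625\right) = \left(1 + 9\right) \left(-625\right) = 10 \left(-625\right) = -6250$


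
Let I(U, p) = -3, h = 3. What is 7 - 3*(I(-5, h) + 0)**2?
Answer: -20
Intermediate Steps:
7 - 3*(I(-5, h) + 0)**2 = 7 - 3*(-3 + 0)**2 = 7 - 3*(-3)**2 = 7 - 3*9 = 7 - 27 = -20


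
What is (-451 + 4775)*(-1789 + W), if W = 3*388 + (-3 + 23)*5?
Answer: -2270100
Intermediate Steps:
W = 1264 (W = 1164 + 20*5 = 1164 + 100 = 1264)
(-451 + 4775)*(-1789 + W) = (-451 + 4775)*(-1789 + 1264) = 4324*(-525) = -2270100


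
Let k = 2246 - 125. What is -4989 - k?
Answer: -7110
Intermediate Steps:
k = 2121
-4989 - k = -4989 - 1*2121 = -4989 - 2121 = -7110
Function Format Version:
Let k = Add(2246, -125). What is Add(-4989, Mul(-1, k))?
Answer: -7110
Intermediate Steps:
k = 2121
Add(-4989, Mul(-1, k)) = Add(-4989, Mul(-1, 2121)) = Add(-4989, -2121) = -7110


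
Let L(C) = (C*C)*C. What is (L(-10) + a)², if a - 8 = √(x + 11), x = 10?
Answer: (-992 + √21)² ≈ 9.7499e+5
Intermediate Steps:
L(C) = C³ (L(C) = C²*C = C³)
a = 8 + √21 (a = 8 + √(10 + 11) = 8 + √21 ≈ 12.583)
(L(-10) + a)² = ((-10)³ + (8 + √21))² = (-1000 + (8 + √21))² = (-992 + √21)²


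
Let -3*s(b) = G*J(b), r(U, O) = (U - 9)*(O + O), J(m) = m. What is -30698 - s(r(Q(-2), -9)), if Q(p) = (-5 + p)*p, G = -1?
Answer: -30668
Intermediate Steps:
Q(p) = p*(-5 + p)
r(U, O) = 2*O*(-9 + U) (r(U, O) = (-9 + U)*(2*O) = 2*O*(-9 + U))
s(b) = b/3 (s(b) = -(-1)*b/3 = b/3)
-30698 - s(r(Q(-2), -9)) = -30698 - 2*(-9)*(-9 - 2*(-5 - 2))/3 = -30698 - 2*(-9)*(-9 - 2*(-7))/3 = -30698 - 2*(-9)*(-9 + 14)/3 = -30698 - 2*(-9)*5/3 = -30698 - (-90)/3 = -30698 - 1*(-30) = -30698 + 30 = -30668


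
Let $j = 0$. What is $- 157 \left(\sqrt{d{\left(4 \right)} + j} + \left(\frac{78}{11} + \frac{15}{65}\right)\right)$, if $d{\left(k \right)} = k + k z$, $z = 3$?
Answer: $- \frac{254183}{143} \approx -1777.5$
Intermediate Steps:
$d{\left(k \right)} = 4 k$ ($d{\left(k \right)} = k + k 3 = k + 3 k = 4 k$)
$- 157 \left(\sqrt{d{\left(4 \right)} + j} + \left(\frac{78}{11} + \frac{15}{65}\right)\right) = - 157 \left(\sqrt{4 \cdot 4 + 0} + \left(\frac{78}{11} + \frac{15}{65}\right)\right) = - 157 \left(\sqrt{16 + 0} + \left(78 \cdot \frac{1}{11} + 15 \cdot \frac{1}{65}\right)\right) = - 157 \left(\sqrt{16} + \left(\frac{78}{11} + \frac{3}{13}\right)\right) = - 157 \left(4 + \frac{1047}{143}\right) = \left(-157\right) \frac{1619}{143} = - \frac{254183}{143}$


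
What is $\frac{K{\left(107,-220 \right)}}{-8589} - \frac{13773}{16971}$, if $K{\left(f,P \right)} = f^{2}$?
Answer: $- \frac{104199092}{48587973} \approx -2.1445$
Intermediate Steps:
$\frac{K{\left(107,-220 \right)}}{-8589} - \frac{13773}{16971} = \frac{107^{2}}{-8589} - \frac{13773}{16971} = 11449 \left(- \frac{1}{8589}\right) - \frac{4591}{5657} = - \frac{11449}{8589} - \frac{4591}{5657} = - \frac{104199092}{48587973}$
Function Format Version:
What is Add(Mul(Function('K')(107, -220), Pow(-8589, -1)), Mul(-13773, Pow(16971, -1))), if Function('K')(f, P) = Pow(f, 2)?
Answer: Rational(-104199092, 48587973) ≈ -2.1445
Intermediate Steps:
Add(Mul(Function('K')(107, -220), Pow(-8589, -1)), Mul(-13773, Pow(16971, -1))) = Add(Mul(Pow(107, 2), Pow(-8589, -1)), Mul(-13773, Pow(16971, -1))) = Add(Mul(11449, Rational(-1, 8589)), Mul(-13773, Rational(1, 16971))) = Add(Rational(-11449, 8589), Rational(-4591, 5657)) = Rational(-104199092, 48587973)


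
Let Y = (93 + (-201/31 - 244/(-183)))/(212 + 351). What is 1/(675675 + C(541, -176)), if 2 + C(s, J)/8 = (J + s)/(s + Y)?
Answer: 28334389/19144537825631 ≈ 1.4800e-6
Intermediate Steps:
Y = 8170/52359 (Y = (93 + (-201*1/31 - 244*(-1/183)))/563 = (93 + (-201/31 + 4/3))*(1/563) = (93 - 479/93)*(1/563) = (8170/93)*(1/563) = 8170/52359 ≈ 0.15604)
C(s, J) = -16 + 8*(J + s)/(8170/52359 + s) (C(s, J) = -16 + 8*((J + s)/(s + 8170/52359)) = -16 + 8*((J + s)/(8170/52359 + s)) = -16 + 8*(J + s)/(8170/52359 + s))
1/(675675 + C(541, -176)) = 1/(675675 + 8*(-16340 - 52359*541 + 52359*(-176))/(8170 + 52359*541)) = 1/(675675 + 8*(-16340 - 28326219 - 9215184)/(8170 + 28326219)) = 1/(675675 + 8*(-37557743)/28334389) = 1/(675675 + 8*(1/28334389)*(-37557743)) = 1/(675675 - 300461944/28334389) = 1/(19144537825631/28334389) = 28334389/19144537825631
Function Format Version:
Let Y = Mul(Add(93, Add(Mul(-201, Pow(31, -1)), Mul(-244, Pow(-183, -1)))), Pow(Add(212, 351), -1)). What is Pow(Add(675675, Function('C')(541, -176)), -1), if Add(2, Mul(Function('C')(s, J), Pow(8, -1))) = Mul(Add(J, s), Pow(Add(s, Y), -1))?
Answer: Rational(28334389, 19144537825631) ≈ 1.4800e-6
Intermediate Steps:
Y = Rational(8170, 52359) (Y = Mul(Add(93, Add(Mul(-201, Rational(1, 31)), Mul(-244, Rational(-1, 183)))), Pow(563, -1)) = Mul(Add(93, Add(Rational(-201, 31), Rational(4, 3))), Rational(1, 563)) = Mul(Add(93, Rational(-479, 93)), Rational(1, 563)) = Mul(Rational(8170, 93), Rational(1, 563)) = Rational(8170, 52359) ≈ 0.15604)
Function('C')(s, J) = Add(-16, Mul(8, Pow(Add(Rational(8170, 52359), s), -1), Add(J, s))) (Function('C')(s, J) = Add(-16, Mul(8, Mul(Add(J, s), Pow(Add(s, Rational(8170, 52359)), -1)))) = Add(-16, Mul(8, Mul(Add(J, s), Pow(Add(Rational(8170, 52359), s), -1)))) = Add(-16, Mul(8, Mul(Pow(Add(Rational(8170, 52359), s), -1), Add(J, s)))) = Add(-16, Mul(8, Pow(Add(Rational(8170, 52359), s), -1), Add(J, s))))
Pow(Add(675675, Function('C')(541, -176)), -1) = Pow(Add(675675, Mul(8, Pow(Add(8170, Mul(52359, 541)), -1), Add(-16340, Mul(-52359, 541), Mul(52359, -176)))), -1) = Pow(Add(675675, Mul(8, Pow(Add(8170, 28326219), -1), Add(-16340, -28326219, -9215184))), -1) = Pow(Add(675675, Mul(8, Pow(28334389, -1), -37557743)), -1) = Pow(Add(675675, Mul(8, Rational(1, 28334389), -37557743)), -1) = Pow(Add(675675, Rational(-300461944, 28334389)), -1) = Pow(Rational(19144537825631, 28334389), -1) = Rational(28334389, 19144537825631)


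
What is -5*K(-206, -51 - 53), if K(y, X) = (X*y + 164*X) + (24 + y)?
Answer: -20930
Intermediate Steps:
K(y, X) = 24 + y + 164*X + X*y (K(y, X) = (164*X + X*y) + (24 + y) = 24 + y + 164*X + X*y)
-5*K(-206, -51 - 53) = -5*(24 - 206 + 164*(-51 - 53) + (-51 - 53)*(-206)) = -5*(24 - 206 + 164*(-104) - 104*(-206)) = -5*(24 - 206 - 17056 + 21424) = -5*4186 = -20930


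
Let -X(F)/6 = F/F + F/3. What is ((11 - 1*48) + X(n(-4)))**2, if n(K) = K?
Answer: 1225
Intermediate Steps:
X(F) = -6 - 2*F (X(F) = -6*(F/F + F/3) = -6*(1 + F*(1/3)) = -6*(1 + F/3) = -6 - 2*F)
((11 - 1*48) + X(n(-4)))**2 = ((11 - 1*48) + (-6 - 2*(-4)))**2 = ((11 - 48) + (-6 + 8))**2 = (-37 + 2)**2 = (-35)**2 = 1225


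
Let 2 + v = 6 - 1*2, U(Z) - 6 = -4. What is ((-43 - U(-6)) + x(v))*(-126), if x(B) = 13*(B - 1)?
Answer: 4032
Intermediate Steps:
U(Z) = 2 (U(Z) = 6 - 4 = 2)
v = 2 (v = -2 + (6 - 1*2) = -2 + (6 - 2) = -2 + 4 = 2)
x(B) = -13 + 13*B (x(B) = 13*(-1 + B) = -13 + 13*B)
((-43 - U(-6)) + x(v))*(-126) = ((-43 - 1*2) + (-13 + 13*2))*(-126) = ((-43 - 2) + (-13 + 26))*(-126) = (-45 + 13)*(-126) = -32*(-126) = 4032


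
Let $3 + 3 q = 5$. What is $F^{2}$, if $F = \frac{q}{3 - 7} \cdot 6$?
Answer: $1$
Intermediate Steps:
$q = \frac{2}{3}$ ($q = -1 + \frac{1}{3} \cdot 5 = -1 + \frac{5}{3} = \frac{2}{3} \approx 0.66667$)
$F = -1$ ($F = \frac{1}{3 - 7} \cdot \frac{2}{3} \cdot 6 = \frac{1}{-4} \cdot \frac{2}{3} \cdot 6 = \left(- \frac{1}{4}\right) \frac{2}{3} \cdot 6 = \left(- \frac{1}{6}\right) 6 = -1$)
$F^{2} = \left(-1\right)^{2} = 1$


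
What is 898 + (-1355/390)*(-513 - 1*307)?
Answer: 146132/39 ≈ 3747.0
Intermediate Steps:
898 + (-1355/390)*(-513 - 1*307) = 898 + (-1355*1/390)*(-513 - 307) = 898 - 271/78*(-820) = 898 + 111110/39 = 146132/39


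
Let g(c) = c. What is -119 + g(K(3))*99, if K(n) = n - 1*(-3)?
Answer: 475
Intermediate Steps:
K(n) = 3 + n (K(n) = n + 3 = 3 + n)
-119 + g(K(3))*99 = -119 + (3 + 3)*99 = -119 + 6*99 = -119 + 594 = 475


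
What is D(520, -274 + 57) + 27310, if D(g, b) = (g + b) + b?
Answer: 27396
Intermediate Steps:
D(g, b) = g + 2*b (D(g, b) = (b + g) + b = g + 2*b)
D(520, -274 + 57) + 27310 = (520 + 2*(-274 + 57)) + 27310 = (520 + 2*(-217)) + 27310 = (520 - 434) + 27310 = 86 + 27310 = 27396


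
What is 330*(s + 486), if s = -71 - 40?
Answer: 123750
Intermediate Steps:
s = -111
330*(s + 486) = 330*(-111 + 486) = 330*375 = 123750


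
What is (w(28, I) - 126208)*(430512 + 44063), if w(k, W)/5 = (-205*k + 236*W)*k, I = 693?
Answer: 10424947262400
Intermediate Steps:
w(k, W) = 5*k*(-205*k + 236*W) (w(k, W) = 5*((-205*k + 236*W)*k) = 5*(k*(-205*k + 236*W)) = 5*k*(-205*k + 236*W))
(w(28, I) - 126208)*(430512 + 44063) = (5*28*(-205*28 + 236*693) - 126208)*(430512 + 44063) = (5*28*(-5740 + 163548) - 126208)*474575 = (5*28*157808 - 126208)*474575 = (22093120 - 126208)*474575 = 21966912*474575 = 10424947262400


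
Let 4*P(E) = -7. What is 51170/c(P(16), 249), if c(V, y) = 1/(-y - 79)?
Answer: -16783760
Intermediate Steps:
P(E) = -7/4 (P(E) = (¼)*(-7) = -7/4)
c(V, y) = 1/(-79 - y)
51170/c(P(16), 249) = 51170/((-1/(79 + 249))) = 51170/((-1/328)) = 51170/((-1*1/328)) = 51170/(-1/328) = 51170*(-328) = -16783760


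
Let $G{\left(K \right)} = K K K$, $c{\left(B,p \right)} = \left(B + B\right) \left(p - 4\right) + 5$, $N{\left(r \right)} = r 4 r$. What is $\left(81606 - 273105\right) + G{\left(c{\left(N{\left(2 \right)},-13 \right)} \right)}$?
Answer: $-156782318$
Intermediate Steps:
$N{\left(r \right)} = 4 r^{2}$ ($N{\left(r \right)} = 4 r r = 4 r^{2}$)
$c{\left(B,p \right)} = 5 + 2 B \left(-4 + p\right)$ ($c{\left(B,p \right)} = 2 B \left(-4 + p\right) + 5 = 5 + 2 B \left(-4 + p\right)$)
$G{\left(K \right)} = K^{3}$ ($G{\left(K \right)} = K^{2} K = K^{3}$)
$\left(81606 - 273105\right) + G{\left(c{\left(N{\left(2 \right)},-13 \right)} \right)} = \left(81606 - 273105\right) + \left(5 - 8 \cdot 4 \cdot 2^{2} + 2 \cdot 4 \cdot 2^{2} \left(-13\right)\right)^{3} = -191499 + \left(5 - 8 \cdot 4 \cdot 4 + 2 \cdot 4 \cdot 4 \left(-13\right)\right)^{3} = -191499 + \left(5 - 128 + 2 \cdot 16 \left(-13\right)\right)^{3} = -191499 + \left(5 - 128 - 416\right)^{3} = -191499 + \left(-539\right)^{3} = -191499 - 156590819 = -156782318$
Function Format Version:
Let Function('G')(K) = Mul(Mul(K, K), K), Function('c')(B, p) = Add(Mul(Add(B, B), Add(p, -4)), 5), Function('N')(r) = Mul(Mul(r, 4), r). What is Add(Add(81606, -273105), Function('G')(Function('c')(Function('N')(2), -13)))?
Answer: -156782318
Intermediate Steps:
Function('N')(r) = Mul(4, Pow(r, 2)) (Function('N')(r) = Mul(Mul(4, r), r) = Mul(4, Pow(r, 2)))
Function('c')(B, p) = Add(5, Mul(2, B, Add(-4, p))) (Function('c')(B, p) = Add(Mul(Mul(2, B), Add(-4, p)), 5) = Add(Mul(2, B, Add(-4, p)), 5) = Add(5, Mul(2, B, Add(-4, p))))
Function('G')(K) = Pow(K, 3) (Function('G')(K) = Mul(Pow(K, 2), K) = Pow(K, 3))
Add(Add(81606, -273105), Function('G')(Function('c')(Function('N')(2), -13))) = Add(Add(81606, -273105), Pow(Add(5, Mul(-8, Mul(4, Pow(2, 2))), Mul(2, Mul(4, Pow(2, 2)), -13)), 3)) = Add(-191499, Pow(Add(5, Mul(-8, Mul(4, 4)), Mul(2, Mul(4, 4), -13)), 3)) = Add(-191499, Pow(Add(5, Mul(-8, 16), Mul(2, 16, -13)), 3)) = Add(-191499, Pow(Add(5, -128, -416), 3)) = Add(-191499, Pow(-539, 3)) = Add(-191499, -156590819) = -156782318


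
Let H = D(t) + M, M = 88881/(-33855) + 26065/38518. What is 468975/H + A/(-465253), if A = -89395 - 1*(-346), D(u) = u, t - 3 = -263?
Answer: -383937720090293163/214473520383439 ≈ -1790.1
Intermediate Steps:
t = -260 (t = 3 - 263 = -260)
M = -847029261/434675630 (M = 88881*(-1/33855) + 26065*(1/38518) = -29627/11285 + 26065/38518 = -847029261/434675630 ≈ -1.9486)
A = -89049 (A = -89395 + 346 = -89049)
H = -113862693061/434675630 (H = -260 - 847029261/434675630 = -113862693061/434675630 ≈ -261.95)
468975/H + A/(-465253) = 468975/(-113862693061/434675630) - 89049/(-465253) = 468975*(-434675630/113862693061) - 89049*(-1/465253) = -15680923352250/8758668697 + 89049/465253 = -383937720090293163/214473520383439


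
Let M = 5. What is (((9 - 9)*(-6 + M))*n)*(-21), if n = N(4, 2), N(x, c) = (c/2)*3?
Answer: 0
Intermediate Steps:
N(x, c) = 3*c/2 (N(x, c) = (c*(½))*3 = (c/2)*3 = 3*c/2)
n = 3 (n = (3/2)*2 = 3)
(((9 - 9)*(-6 + M))*n)*(-21) = (((9 - 9)*(-6 + 5))*3)*(-21) = ((0*(-1))*3)*(-21) = (0*3)*(-21) = 0*(-21) = 0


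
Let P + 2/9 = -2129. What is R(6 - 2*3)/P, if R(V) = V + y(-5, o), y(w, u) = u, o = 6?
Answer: -54/19163 ≈ -0.0028179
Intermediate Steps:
P = -19163/9 (P = -2/9 - 2129 = -19163/9 ≈ -2129.2)
R(V) = 6 + V (R(V) = V + 6 = 6 + V)
R(6 - 2*3)/P = (6 + (6 - 2*3))/(-19163/9) = (6 + (6 - 6))*(-9/19163) = (6 + 0)*(-9/19163) = 6*(-9/19163) = -54/19163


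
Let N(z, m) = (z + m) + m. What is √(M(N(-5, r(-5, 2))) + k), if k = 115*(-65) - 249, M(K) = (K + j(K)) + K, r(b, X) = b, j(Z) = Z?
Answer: I*√7769 ≈ 88.142*I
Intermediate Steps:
N(z, m) = z + 2*m (N(z, m) = (m + z) + m = z + 2*m)
M(K) = 3*K (M(K) = (K + K) + K = 2*K + K = 3*K)
k = -7724 (k = -7475 - 249 = -7724)
√(M(N(-5, r(-5, 2))) + k) = √(3*(-5 + 2*(-5)) - 7724) = √(3*(-5 - 10) - 7724) = √(3*(-15) - 7724) = √(-45 - 7724) = √(-7769) = I*√7769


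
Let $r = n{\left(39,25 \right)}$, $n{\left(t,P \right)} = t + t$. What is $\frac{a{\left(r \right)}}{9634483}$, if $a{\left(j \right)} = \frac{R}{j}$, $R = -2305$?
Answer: $- \frac{2305}{751489674} \approx -3.0672 \cdot 10^{-6}$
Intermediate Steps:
$n{\left(t,P \right)} = 2 t$
$r = 78$ ($r = 2 \cdot 39 = 78$)
$a{\left(j \right)} = - \frac{2305}{j}$
$\frac{a{\left(r \right)}}{9634483} = \frac{\left(-2305\right) \frac{1}{78}}{9634483} = \left(-2305\right) \frac{1}{78} \cdot \frac{1}{9634483} = \left(- \frac{2305}{78}\right) \frac{1}{9634483} = - \frac{2305}{751489674}$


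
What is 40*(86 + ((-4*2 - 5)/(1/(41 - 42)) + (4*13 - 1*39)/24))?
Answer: 11945/3 ≈ 3981.7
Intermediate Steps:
40*(86 + ((-4*2 - 5)/(1/(41 - 42)) + (4*13 - 1*39)/24)) = 40*(86 + ((-8 - 5)/(1/(-1)) + (52 - 39)*(1/24))) = 40*(86 + (-13/(-1) + 13*(1/24))) = 40*(86 + (-13*(-1) + 13/24)) = 40*(86 + (13 + 13/24)) = 40*(86 + 325/24) = 40*(2389/24) = 11945/3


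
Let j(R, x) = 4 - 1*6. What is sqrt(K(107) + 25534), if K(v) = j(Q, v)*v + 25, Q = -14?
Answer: sqrt(25345) ≈ 159.20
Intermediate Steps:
j(R, x) = -2 (j(R, x) = 4 - 6 = -2)
K(v) = 25 - 2*v (K(v) = -2*v + 25 = 25 - 2*v)
sqrt(K(107) + 25534) = sqrt((25 - 2*107) + 25534) = sqrt((25 - 214) + 25534) = sqrt(-189 + 25534) = sqrt(25345)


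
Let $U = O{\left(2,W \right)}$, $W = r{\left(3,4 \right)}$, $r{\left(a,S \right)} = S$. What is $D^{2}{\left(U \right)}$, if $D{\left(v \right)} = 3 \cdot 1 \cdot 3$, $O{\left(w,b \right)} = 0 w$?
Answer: $81$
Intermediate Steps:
$W = 4$
$O{\left(w,b \right)} = 0$
$U = 0$
$D{\left(v \right)} = 9$ ($D{\left(v \right)} = 3 \cdot 3 = 9$)
$D^{2}{\left(U \right)} = 9^{2} = 81$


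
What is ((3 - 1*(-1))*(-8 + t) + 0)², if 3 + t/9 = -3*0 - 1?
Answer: 30976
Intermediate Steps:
t = -36 (t = -27 + 9*(-3*0 - 1) = -27 + 9*(0 - 1) = -27 + 9*(-1) = -27 - 9 = -36)
((3 - 1*(-1))*(-8 + t) + 0)² = ((3 - 1*(-1))*(-8 - 36) + 0)² = ((3 + 1)*(-44) + 0)² = (4*(-44) + 0)² = (-176 + 0)² = (-176)² = 30976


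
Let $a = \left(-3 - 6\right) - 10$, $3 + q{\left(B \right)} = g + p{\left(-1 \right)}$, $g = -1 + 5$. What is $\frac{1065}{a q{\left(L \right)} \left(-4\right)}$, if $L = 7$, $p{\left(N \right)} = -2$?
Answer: $- \frac{1065}{76} \approx -14.013$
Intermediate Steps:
$g = 4$
$q{\left(B \right)} = -1$ ($q{\left(B \right)} = -3 + \left(4 - 2\right) = -3 + 2 = -1$)
$a = -19$ ($a = -9 - 10 = -19$)
$\frac{1065}{a q{\left(L \right)} \left(-4\right)} = \frac{1065}{\left(-19\right) \left(-1\right) \left(-4\right)} = \frac{1065}{19 \left(-4\right)} = \frac{1065}{-76} = 1065 \left(- \frac{1}{76}\right) = - \frac{1065}{76}$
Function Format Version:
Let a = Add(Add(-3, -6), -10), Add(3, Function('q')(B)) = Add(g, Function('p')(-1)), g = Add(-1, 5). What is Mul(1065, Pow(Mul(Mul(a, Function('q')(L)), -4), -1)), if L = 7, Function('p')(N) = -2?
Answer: Rational(-1065, 76) ≈ -14.013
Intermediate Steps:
g = 4
Function('q')(B) = -1 (Function('q')(B) = Add(-3, Add(4, -2)) = Add(-3, 2) = -1)
a = -19 (a = Add(-9, -10) = -19)
Mul(1065, Pow(Mul(Mul(a, Function('q')(L)), -4), -1)) = Mul(1065, Pow(Mul(Mul(-19, -1), -4), -1)) = Mul(1065, Pow(Mul(19, -4), -1)) = Mul(1065, Pow(-76, -1)) = Mul(1065, Rational(-1, 76)) = Rational(-1065, 76)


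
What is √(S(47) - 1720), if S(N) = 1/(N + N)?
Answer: I*√15197826/94 ≈ 41.473*I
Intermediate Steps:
S(N) = 1/(2*N)
√(S(47) - 1720) = √((½)/47 - 1720) = √((½)*(1/47) - 1720) = √(1/94 - 1720) = √(-161679/94) = I*√15197826/94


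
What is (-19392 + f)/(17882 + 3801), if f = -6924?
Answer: -26316/21683 ≈ -1.2137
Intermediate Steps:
(-19392 + f)/(17882 + 3801) = (-19392 - 6924)/(17882 + 3801) = -26316/21683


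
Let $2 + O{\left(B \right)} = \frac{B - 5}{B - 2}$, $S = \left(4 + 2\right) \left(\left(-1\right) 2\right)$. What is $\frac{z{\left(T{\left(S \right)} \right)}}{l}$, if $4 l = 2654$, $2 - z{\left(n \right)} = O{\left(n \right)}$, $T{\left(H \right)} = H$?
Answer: $\frac{39}{9289} \approx 0.0041985$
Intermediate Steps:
$S = -12$ ($S = 6 \left(-2\right) = -12$)
$O{\left(B \right)} = -2 + \frac{-5 + B}{-2 + B}$ ($O{\left(B \right)} = -2 + \frac{B - 5}{B - 2} = -2 + \frac{-5 + B}{-2 + B}$)
$z{\left(n \right)} = 2 - \frac{-1 - n}{-2 + n}$
$l = \frac{1327}{2}$ ($l = \frac{1}{4} \cdot 2654 = \frac{1327}{2} \approx 663.5$)
$\frac{z{\left(T{\left(S \right)} \right)}}{l} = \frac{3 \frac{1}{-2 - 12} \left(-1 - 12\right)}{\frac{1327}{2}} = 3 \frac{1}{-14} \left(-13\right) \frac{2}{1327} = 3 \left(- \frac{1}{14}\right) \left(-13\right) \frac{2}{1327} = \frac{39}{14} \cdot \frac{2}{1327} = \frac{39}{9289}$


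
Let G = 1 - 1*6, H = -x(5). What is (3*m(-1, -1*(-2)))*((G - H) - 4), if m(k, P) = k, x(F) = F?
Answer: 12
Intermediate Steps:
H = -5 (H = -1*5 = -5)
G = -5 (G = 1 - 6 = -5)
(3*m(-1, -1*(-2)))*((G - H) - 4) = (3*(-1))*((-5 - 1*(-5)) - 4) = -3*((-5 + 5) - 4) = -3*(0 - 4) = -3*(-4) = 12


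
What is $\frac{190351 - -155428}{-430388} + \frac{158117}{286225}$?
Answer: $- \frac{4416990697}{17598257900} \approx -0.25099$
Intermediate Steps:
$\frac{190351 - -155428}{-430388} + \frac{158117}{286225} = \left(190351 + 155428\right) \left(- \frac{1}{430388}\right) + 158117 \cdot \frac{1}{286225} = 345779 \left(- \frac{1}{430388}\right) + \frac{158117}{286225} = - \frac{49397}{61484} + \frac{158117}{286225} = - \frac{4416990697}{17598257900}$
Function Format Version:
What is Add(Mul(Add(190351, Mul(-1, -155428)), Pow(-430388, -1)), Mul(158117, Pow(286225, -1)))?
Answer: Rational(-4416990697, 17598257900) ≈ -0.25099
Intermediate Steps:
Add(Mul(Add(190351, Mul(-1, -155428)), Pow(-430388, -1)), Mul(158117, Pow(286225, -1))) = Add(Mul(Add(190351, 155428), Rational(-1, 430388)), Mul(158117, Rational(1, 286225))) = Add(Mul(345779, Rational(-1, 430388)), Rational(158117, 286225)) = Add(Rational(-49397, 61484), Rational(158117, 286225)) = Rational(-4416990697, 17598257900)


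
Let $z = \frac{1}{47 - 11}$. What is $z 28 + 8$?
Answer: $\frac{79}{9} \approx 8.7778$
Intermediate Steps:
$z = \frac{1}{36} \approx 0.027778$
$z 28 + 8 = \frac{1}{36} \cdot 28 + 8 = \frac{7}{9} + 8 = \frac{79}{9}$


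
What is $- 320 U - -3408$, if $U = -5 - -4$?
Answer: $3728$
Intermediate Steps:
$U = -1$ ($U = -5 + 4 = -1$)
$- 320 U - -3408 = \left(-320\right) \left(-1\right) - -3408 = 320 + 3408 = 3728$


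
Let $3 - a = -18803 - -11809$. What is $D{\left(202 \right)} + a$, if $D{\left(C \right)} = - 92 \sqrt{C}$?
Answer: $6997 - 92 \sqrt{202} \approx 5689.4$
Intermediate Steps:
$a = 6997$ ($a = 3 - \left(-18803 - -11809\right) = 3 - \left(-18803 + 11809\right) = 3 - -6994 = 3 + 6994 = 6997$)
$D{\left(202 \right)} + a = - 92 \sqrt{202} + 6997 = 6997 - 92 \sqrt{202}$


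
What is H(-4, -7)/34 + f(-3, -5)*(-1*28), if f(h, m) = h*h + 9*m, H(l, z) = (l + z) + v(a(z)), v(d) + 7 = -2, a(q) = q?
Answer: 17126/17 ≈ 1007.4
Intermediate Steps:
v(d) = -9 (v(d) = -7 - 2 = -9)
H(l, z) = -9 + l + z (H(l, z) = (l + z) - 9 = -9 + l + z)
f(h, m) = h² + 9*m
H(-4, -7)/34 + f(-3, -5)*(-1*28) = (-9 - 4 - 7)/34 + ((-3)² + 9*(-5))*(-1*28) = -20*1/34 + (9 - 45)*(-28) = -10/17 - 36*(-28) = -10/17 + 1008 = 17126/17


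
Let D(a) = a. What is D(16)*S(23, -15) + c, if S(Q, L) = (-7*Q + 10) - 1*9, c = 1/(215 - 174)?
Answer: -104959/41 ≈ -2560.0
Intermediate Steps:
c = 1/41 ≈ 0.024390
S(Q, L) = 1 - 7*Q (S(Q, L) = (10 - 7*Q) - 9 = 1 - 7*Q)
D(16)*S(23, -15) + c = 16*(1 - 7*23) + 1/41 = 16*(1 - 161) + 1/41 = 16*(-160) + 1/41 = -2560 + 1/41 = -104959/41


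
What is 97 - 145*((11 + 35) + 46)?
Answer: -13243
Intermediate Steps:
97 - 145*((11 + 35) + 46) = 97 - 145*(46 + 46) = 97 - 145*92 = 97 - 13340 = -13243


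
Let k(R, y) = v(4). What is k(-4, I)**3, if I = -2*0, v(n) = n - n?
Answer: 0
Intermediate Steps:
v(n) = 0
I = 0
k(R, y) = 0
k(-4, I)**3 = 0**3 = 0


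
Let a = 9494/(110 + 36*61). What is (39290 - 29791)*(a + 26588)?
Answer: 291246093789/1153 ≈ 2.5260e+8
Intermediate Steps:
a = 4747/1153 (a = 9494/(110 + 2196) = 9494/2306 = 9494*(1/2306) = 4747/1153 ≈ 4.1171)
(39290 - 29791)*(a + 26588) = (39290 - 29791)*(4747/1153 + 26588) = 9499*(30660711/1153) = 291246093789/1153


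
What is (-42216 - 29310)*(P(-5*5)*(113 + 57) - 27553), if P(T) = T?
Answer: 2274741378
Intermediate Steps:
(-42216 - 29310)*(P(-5*5)*(113 + 57) - 27553) = (-42216 - 29310)*((-5*5)*(113 + 57) - 27553) = -71526*(-25*170 - 27553) = -71526*(-4250 - 27553) = -71526*(-31803) = 2274741378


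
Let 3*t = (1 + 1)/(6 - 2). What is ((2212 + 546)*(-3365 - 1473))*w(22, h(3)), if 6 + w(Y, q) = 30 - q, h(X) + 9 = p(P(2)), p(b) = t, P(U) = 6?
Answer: -1314305594/3 ≈ -4.3810e+8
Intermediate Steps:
t = ⅙ (t = ((1 + 1)/(6 - 2))/3 = (2/4)/3 = (2*(¼))/3 = (⅓)*(½) = ⅙ ≈ 0.16667)
p(b) = ⅙
h(X) = -53/6 (h(X) = -9 + ⅙ = -53/6)
w(Y, q) = 24 - q (w(Y, q) = -6 + (30 - q) = 24 - q)
((2212 + 546)*(-3365 - 1473))*w(22, h(3)) = ((2212 + 546)*(-3365 - 1473))*(24 - 1*(-53/6)) = (2758*(-4838))*(24 + 53/6) = -13343204*197/6 = -1314305594/3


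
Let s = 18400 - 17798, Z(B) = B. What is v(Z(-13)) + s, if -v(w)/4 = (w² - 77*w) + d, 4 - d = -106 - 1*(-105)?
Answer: -4098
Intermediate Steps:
d = 5 (d = 4 - (-106 - 1*(-105)) = 4 - (-106 + 105) = 4 - 1*(-1) = 4 + 1 = 5)
v(w) = -20 - 4*w² + 308*w (v(w) = -4*((w² - 77*w) + 5) = -4*(5 + w² - 77*w) = -20 - 4*w² + 308*w)
s = 602
v(Z(-13)) + s = (-20 - 4*(-13)² + 308*(-13)) + 602 = (-20 - 4*169 - 4004) + 602 = (-20 - 676 - 4004) + 602 = -4700 + 602 = -4098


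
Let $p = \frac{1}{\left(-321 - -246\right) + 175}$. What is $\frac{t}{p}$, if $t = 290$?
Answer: $29000$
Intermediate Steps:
$p = \frac{1}{100}$ ($p = \frac{1}{\left(-321 + 246\right) + 175} = \frac{1}{-75 + 175} = \frac{1}{100} \approx 0.01$)
$\frac{t}{p} = 290 \frac{1}{\frac{1}{100}} = 290 \cdot 100 = 29000$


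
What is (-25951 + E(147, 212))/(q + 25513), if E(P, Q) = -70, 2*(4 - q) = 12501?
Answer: -52042/38533 ≈ -1.3506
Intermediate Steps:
q = -12493/2 (q = 4 - ½*12501 = 4 - 12501/2 = -12493/2 ≈ -6246.5)
(-25951 + E(147, 212))/(q + 25513) = (-25951 - 70)/(-12493/2 + 25513) = -26021/38533/2 = -26021*2/38533 = -52042/38533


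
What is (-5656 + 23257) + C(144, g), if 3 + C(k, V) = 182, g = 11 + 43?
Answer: 17780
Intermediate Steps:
g = 54
C(k, V) = 179 (C(k, V) = -3 + 182 = 179)
(-5656 + 23257) + C(144, g) = (-5656 + 23257) + 179 = 17601 + 179 = 17780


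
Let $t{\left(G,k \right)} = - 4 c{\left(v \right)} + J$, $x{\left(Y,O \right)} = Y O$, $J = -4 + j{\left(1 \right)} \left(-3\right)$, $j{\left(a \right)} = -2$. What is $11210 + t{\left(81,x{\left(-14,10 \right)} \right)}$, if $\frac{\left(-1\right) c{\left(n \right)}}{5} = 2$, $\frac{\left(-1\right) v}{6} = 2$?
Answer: $11252$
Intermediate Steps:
$v = -12$ ($v = \left(-6\right) 2 = -12$)
$c{\left(n \right)} = -10$ ($c{\left(n \right)} = \left(-5\right) 2 = -10$)
$J = 2$ ($J = -4 - -6 = -4 + 6 = 2$)
$x{\left(Y,O \right)} = O Y$
$t{\left(G,k \right)} = 42$ ($t{\left(G,k \right)} = \left(-4\right) \left(-10\right) + 2 = 40 + 2 = 42$)
$11210 + t{\left(81,x{\left(-14,10 \right)} \right)} = 11210 + 42 = 11252$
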